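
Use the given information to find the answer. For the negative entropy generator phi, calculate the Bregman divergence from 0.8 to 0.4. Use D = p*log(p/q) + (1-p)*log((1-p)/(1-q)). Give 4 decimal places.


Bregman divergence with negative entropy generator:
D = p*log(p/q) + (1-p)*log((1-p)/(1-q)).
p = 0.8, q = 0.4.
p*log(p/q) = 0.8*log(0.8/0.4) = 0.554518.
(1-p)*log((1-p)/(1-q)) = 0.2*log(0.2/0.6) = -0.219722.
D = 0.554518 + -0.219722 = 0.3348

0.3348


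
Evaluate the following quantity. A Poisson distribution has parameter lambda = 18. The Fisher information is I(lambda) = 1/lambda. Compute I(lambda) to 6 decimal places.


Fisher information for Poisson: I(lambda) = 1/lambda.
lambda = 18.
I(lambda) = 1/18 = 0.055556

0.055556


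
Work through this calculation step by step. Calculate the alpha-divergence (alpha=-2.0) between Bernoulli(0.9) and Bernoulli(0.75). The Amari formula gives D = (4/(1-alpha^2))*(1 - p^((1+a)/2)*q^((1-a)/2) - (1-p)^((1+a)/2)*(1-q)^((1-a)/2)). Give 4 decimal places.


Amari alpha-divergence:
D = (4/(1-alpha^2))*(1 - p^((1+a)/2)*q^((1-a)/2) - (1-p)^((1+a)/2)*(1-q)^((1-a)/2)).
alpha = -2.0, p = 0.9, q = 0.75.
e1 = (1+alpha)/2 = -0.5, e2 = (1-alpha)/2 = 1.5.
t1 = p^e1 * q^e2 = 0.9^-0.5 * 0.75^1.5 = 0.684653.
t2 = (1-p)^e1 * (1-q)^e2 = 0.1^-0.5 * 0.25^1.5 = 0.395285.
4/(1-alpha^2) = -1.333333.
D = -1.333333*(1 - 0.684653 - 0.395285) = 0.1066

0.1066


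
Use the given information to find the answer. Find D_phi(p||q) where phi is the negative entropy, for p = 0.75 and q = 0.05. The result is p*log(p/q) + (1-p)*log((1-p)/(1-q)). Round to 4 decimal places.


Bregman divergence with negative entropy generator:
D = p*log(p/q) + (1-p)*log((1-p)/(1-q)).
p = 0.75, q = 0.05.
p*log(p/q) = 0.75*log(0.75/0.05) = 2.031038.
(1-p)*log((1-p)/(1-q)) = 0.25*log(0.25/0.95) = -0.33375.
D = 2.031038 + -0.33375 = 1.6973

1.6973


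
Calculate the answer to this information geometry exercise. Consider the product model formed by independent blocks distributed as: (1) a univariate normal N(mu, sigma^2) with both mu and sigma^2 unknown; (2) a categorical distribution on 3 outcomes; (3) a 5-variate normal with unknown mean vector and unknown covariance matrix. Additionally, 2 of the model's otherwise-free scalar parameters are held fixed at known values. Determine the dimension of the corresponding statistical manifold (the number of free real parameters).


The dimension of a statistical manifold equals the number of free
(independent) real parameters of the model. For a product of independent
blocks the parameter counts add.
- normal (mu, sigma^2): 2.
- categorical on 3 outcomes (probabilities sum to 1): 3-1 = 2.
- 5-variate normal: 5 (mean) + 5*6/2 = 15 (symmetric covariance) = 20.
Total = 2 + 2 + 20 = 24.
2 parameter(s) fixed at known values: 24 - 2 = 22.
Dimension = 22

22


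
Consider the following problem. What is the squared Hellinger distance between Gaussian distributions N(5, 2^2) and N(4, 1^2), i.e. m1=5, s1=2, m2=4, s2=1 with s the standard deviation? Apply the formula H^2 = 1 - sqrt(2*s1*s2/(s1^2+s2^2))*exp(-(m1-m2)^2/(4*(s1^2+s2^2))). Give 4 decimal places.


Squared Hellinger distance for Gaussians:
H^2 = 1 - sqrt(2*s1*s2/(s1^2+s2^2)) * exp(-(m1-m2)^2/(4*(s1^2+s2^2))).
s1^2 = 4, s2^2 = 1, s1^2+s2^2 = 5.
sqrt(2*2*1/(5)) = 0.894427.
(m1-m2)^2 = (1)^2 = 1.
exp(-1/(4*5)) = exp(-0.05) = 0.951229.
H^2 = 1 - 0.894427*0.951229 = 0.1492

0.1492


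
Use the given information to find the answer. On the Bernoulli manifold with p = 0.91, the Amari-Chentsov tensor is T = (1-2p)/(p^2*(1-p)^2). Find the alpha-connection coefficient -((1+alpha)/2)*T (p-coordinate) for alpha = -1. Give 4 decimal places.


Skewness (Amari-Chentsov) tensor: T = (1-2p)/(p^2*(1-p)^2).
p = 0.91, 1-2p = -0.82, p^2 = 0.8281, (1-p)^2 = 0.0081.
T = -0.82/(0.8281 * 0.0081) = -122.249206.
In the p-coordinate, Gamma^(alpha) = Gamma^(0) - (alpha/2)*T with Gamma^(0) = (1/2)*g'(p) = -T/2,
so Gamma^(alpha) = -((1+alpha)/2)*T.
alpha = -1, -(1+alpha)/2 = 0.0.
Gamma = 0.0 * -122.249206 = 0.0000

0.0000


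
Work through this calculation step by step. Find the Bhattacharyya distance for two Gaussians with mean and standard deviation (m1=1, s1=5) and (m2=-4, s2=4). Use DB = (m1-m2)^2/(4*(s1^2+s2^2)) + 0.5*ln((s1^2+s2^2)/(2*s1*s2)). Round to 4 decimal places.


Bhattacharyya distance between two Gaussians:
DB = (m1-m2)^2/(4*(s1^2+s2^2)) + (1/2)*ln((s1^2+s2^2)/(2*s1*s2)).
(m1-m2)^2 = (5)^2 = 25.
s1^2+s2^2 = 25 + 16 = 41.
term1 = 25/164 = 0.152439.
term2 = 0.5*ln(41/40.0) = 0.012346.
DB = 0.152439 + 0.012346 = 0.1648

0.1648


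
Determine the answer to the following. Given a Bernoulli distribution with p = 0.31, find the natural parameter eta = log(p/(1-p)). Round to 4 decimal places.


Natural parameter for Bernoulli: eta = log(p/(1-p)).
p = 0.31, 1-p = 0.69.
p/(1-p) = 0.449275.
eta = log(0.449275) = -0.8001

-0.8001


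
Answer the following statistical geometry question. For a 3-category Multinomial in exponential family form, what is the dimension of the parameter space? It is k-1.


Exponential family dimension calculation:
For Multinomial with k=3 categories, dim = k-1 = 2.

2


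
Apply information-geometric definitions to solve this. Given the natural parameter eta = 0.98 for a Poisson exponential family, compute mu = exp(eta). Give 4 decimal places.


Expectation parameter for Poisson exponential family:
mu = exp(eta).
eta = 0.98.
mu = exp(0.98) = 2.6645

2.6645


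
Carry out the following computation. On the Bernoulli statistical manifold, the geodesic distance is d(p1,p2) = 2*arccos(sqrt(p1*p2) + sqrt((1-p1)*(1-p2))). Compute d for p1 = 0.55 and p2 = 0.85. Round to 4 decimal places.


Geodesic distance on Bernoulli manifold:
d(p1,p2) = 2*arccos(sqrt(p1*p2) + sqrt((1-p1)*(1-p2))).
sqrt(p1*p2) = sqrt(0.55*0.85) = 0.68374.
sqrt((1-p1)*(1-p2)) = sqrt(0.45*0.15) = 0.259808.
arg = 0.68374 + 0.259808 = 0.943547.
d = 2*arccos(0.943547) = 0.6752

0.6752


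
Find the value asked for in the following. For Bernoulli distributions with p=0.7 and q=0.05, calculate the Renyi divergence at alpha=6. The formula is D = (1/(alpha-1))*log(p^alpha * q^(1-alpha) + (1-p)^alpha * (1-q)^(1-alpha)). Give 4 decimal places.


Renyi divergence of order alpha between Bernoulli distributions:
D = (1/(alpha-1))*log(p^alpha * q^(1-alpha) + (1-p)^alpha * (1-q)^(1-alpha)).
alpha = 6, p = 0.7, q = 0.05.
p^alpha * q^(1-alpha) = 0.7^6 * 0.05^-5 = 376476.8.
(1-p)^alpha * (1-q)^(1-alpha) = 0.3^6 * 0.95^-5 = 0.000942.
sum = 376476.8 + 0.000942 = 376476.800942.
D = (1/5)*log(376476.800942) = 2.5677

2.5677


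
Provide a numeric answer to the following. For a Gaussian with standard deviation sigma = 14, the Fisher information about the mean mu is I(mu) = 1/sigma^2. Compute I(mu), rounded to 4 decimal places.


The Fisher information for the mean of a normal distribution is I(mu) = 1/sigma^2.
sigma = 14, so sigma^2 = 196.
I(mu) = 1/196 = 0.0051

0.0051


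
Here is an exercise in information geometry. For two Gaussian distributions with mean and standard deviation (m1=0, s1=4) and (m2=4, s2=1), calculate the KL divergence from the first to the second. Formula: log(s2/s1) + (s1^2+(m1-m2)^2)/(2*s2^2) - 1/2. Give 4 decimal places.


KL divergence between normal distributions:
KL = log(s2/s1) + (s1^2 + (m1-m2)^2)/(2*s2^2) - 1/2.
log(1/4) = -1.386294.
(4^2 + (0-4)^2)/(2*1^2) = (16 + 16)/2 = 16.0.
KL = -1.386294 + 16.0 - 0.5 = 14.1137

14.1137


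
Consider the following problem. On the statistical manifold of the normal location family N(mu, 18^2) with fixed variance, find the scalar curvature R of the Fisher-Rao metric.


This family has a single free parameter, so its statistical manifold
is 1-dimensional. The Riemann curvature tensor of any 1-dimensional
Riemannian manifold vanishes identically, so R = 0.

0


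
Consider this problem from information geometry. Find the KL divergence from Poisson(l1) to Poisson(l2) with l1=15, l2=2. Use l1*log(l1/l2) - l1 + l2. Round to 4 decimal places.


KL divergence for Poisson:
KL = l1*log(l1/l2) - l1 + l2.
l1 = 15, l2 = 2.
log(15/2) = 2.014903.
l1*log(l1/l2) = 15 * 2.014903 = 30.223545.
KL = 30.223545 - 15 + 2 = 17.2235

17.2235


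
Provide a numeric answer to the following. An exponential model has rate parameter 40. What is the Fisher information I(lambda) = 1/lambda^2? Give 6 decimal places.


Fisher information for exponential: I(lambda) = 1/lambda^2.
lambda = 40, lambda^2 = 1600.
I = 1/1600 = 0.000625

0.000625


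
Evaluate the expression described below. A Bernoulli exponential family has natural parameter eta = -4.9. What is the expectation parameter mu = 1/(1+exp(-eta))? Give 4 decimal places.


Dual coordinate (expectation parameter) for Bernoulli:
mu = 1/(1+exp(-eta)).
eta = -4.9.
exp(-eta) = exp(4.9) = 134.28978.
mu = 1/(1+134.28978) = 0.0074

0.0074


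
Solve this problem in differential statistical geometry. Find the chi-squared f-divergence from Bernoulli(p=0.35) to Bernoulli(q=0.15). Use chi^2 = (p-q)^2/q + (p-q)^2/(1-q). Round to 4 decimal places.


Chi-squared divergence between Bernoulli distributions:
chi^2 = (p-q)^2/q + (p-q)^2/(1-q).
p = 0.35, q = 0.15, p-q = 0.2.
(p-q)^2 = 0.04.
term1 = 0.04/0.15 = 0.266667.
term2 = 0.04/0.85 = 0.047059.
chi^2 = 0.266667 + 0.047059 = 0.3137

0.3137


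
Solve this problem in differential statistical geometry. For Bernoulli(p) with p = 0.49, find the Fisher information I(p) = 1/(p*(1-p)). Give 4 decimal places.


For Bernoulli(p), Fisher information is I(p) = 1/(p*(1-p)).
p = 0.49, 1-p = 0.51.
p*(1-p) = 0.2499.
I(p) = 1/0.2499 = 4.0016

4.0016


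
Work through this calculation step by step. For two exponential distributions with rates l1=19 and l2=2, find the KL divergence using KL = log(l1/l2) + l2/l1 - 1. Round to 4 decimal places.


KL divergence for exponential family:
KL = log(l1/l2) + l2/l1 - 1.
log(19/2) = 2.251292.
2/19 = 0.105263.
KL = 2.251292 + 0.105263 - 1 = 1.3566

1.3566


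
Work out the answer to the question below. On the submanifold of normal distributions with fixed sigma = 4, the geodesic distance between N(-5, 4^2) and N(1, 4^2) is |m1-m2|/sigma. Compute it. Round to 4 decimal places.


On the fixed-variance normal subfamily, geodesic distance = |m1-m2|/sigma.
|-5 - 1| = 6.
sigma = 4.
d = 6/4 = 1.5000

1.5000


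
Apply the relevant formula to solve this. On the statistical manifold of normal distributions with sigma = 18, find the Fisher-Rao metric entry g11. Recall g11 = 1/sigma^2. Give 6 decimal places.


For the 2-parameter normal family, the Fisher metric has:
  g11 = 1/sigma^2, g22 = 2/sigma^2.
sigma = 18, sigma^2 = 324.
g11 = 0.003086

0.003086


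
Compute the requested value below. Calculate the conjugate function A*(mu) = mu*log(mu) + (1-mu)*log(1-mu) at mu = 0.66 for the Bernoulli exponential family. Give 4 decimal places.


Legendre transform for Bernoulli:
A*(mu) = mu*log(mu) + (1-mu)*log(1-mu).
mu = 0.66, 1-mu = 0.34.
mu*log(mu) = 0.66*log(0.66) = -0.27424.
(1-mu)*log(1-mu) = 0.34*log(0.34) = -0.366795.
A* = -0.27424 + -0.366795 = -0.6410

-0.6410


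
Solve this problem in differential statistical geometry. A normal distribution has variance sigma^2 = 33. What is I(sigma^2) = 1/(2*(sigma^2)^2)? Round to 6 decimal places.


Fisher information for variance: I(sigma^2) = 1/(2*sigma^4).
sigma^2 = 33, so sigma^4 = 1089.
I = 1/(2*1089) = 1/2178 = 0.000459

0.000459


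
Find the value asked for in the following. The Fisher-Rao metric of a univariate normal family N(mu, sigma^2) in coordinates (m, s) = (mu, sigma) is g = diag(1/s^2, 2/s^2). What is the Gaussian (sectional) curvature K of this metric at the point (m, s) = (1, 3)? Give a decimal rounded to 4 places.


The metric has the form g = (A dm^2 + B ds^2)/s^2 with A = 1, B = 2.
Substitute u = sqrt(A/B)*m: g = B*(du^2 + ds^2)/s^2, i.e. B times the
Poincare upper half-plane metric, which has constant Gaussian curvature -1.
Scaling a 2D metric by a constant c divides the Gaussian curvature by c,
so K = -1/B = -1/(2) = -0.5000 everywhere (the point (m, s) = (1, 3) is irrelevant:
the curvature is constant).
The requested Gaussian curvature is K = -0.5000.

-0.5000


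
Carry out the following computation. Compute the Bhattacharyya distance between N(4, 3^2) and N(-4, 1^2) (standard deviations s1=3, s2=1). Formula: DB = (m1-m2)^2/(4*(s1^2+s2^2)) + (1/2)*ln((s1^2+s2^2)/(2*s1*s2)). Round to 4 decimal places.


Bhattacharyya distance between two Gaussians:
DB = (m1-m2)^2/(4*(s1^2+s2^2)) + (1/2)*ln((s1^2+s2^2)/(2*s1*s2)).
(m1-m2)^2 = (8)^2 = 64.
s1^2+s2^2 = 9 + 1 = 10.
term1 = 64/40 = 1.6.
term2 = 0.5*ln(10/6.0) = 0.255413.
DB = 1.6 + 0.255413 = 1.8554

1.8554


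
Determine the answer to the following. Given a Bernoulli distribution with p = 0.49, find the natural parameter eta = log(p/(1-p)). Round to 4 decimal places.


Natural parameter for Bernoulli: eta = log(p/(1-p)).
p = 0.49, 1-p = 0.51.
p/(1-p) = 0.960784.
eta = log(0.960784) = -0.0400

-0.0400


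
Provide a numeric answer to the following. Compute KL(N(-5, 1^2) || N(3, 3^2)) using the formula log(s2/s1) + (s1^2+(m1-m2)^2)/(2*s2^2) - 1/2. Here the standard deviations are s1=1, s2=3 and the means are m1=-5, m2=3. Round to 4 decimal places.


KL divergence between normal distributions:
KL = log(s2/s1) + (s1^2 + (m1-m2)^2)/(2*s2^2) - 1/2.
log(3/1) = 1.098612.
(1^2 + (-5-3)^2)/(2*3^2) = (1 + 64)/18 = 3.611111.
KL = 1.098612 + 3.611111 - 0.5 = 4.2097

4.2097


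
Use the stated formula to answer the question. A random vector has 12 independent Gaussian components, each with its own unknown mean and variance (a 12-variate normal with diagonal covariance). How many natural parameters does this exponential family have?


Exponential family dimension calculation:
Each univariate normal has two natural parameters (mu/sigma^2 and -1/(2 sigma^2)).
With 12 independent components, dim = 2 * 12 = 24.

24


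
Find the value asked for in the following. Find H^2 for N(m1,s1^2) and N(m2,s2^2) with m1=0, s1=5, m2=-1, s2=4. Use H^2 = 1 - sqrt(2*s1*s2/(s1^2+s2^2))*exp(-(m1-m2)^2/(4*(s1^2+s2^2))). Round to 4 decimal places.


Squared Hellinger distance for Gaussians:
H^2 = 1 - sqrt(2*s1*s2/(s1^2+s2^2)) * exp(-(m1-m2)^2/(4*(s1^2+s2^2))).
s1^2 = 25, s2^2 = 16, s1^2+s2^2 = 41.
sqrt(2*5*4/(41)) = 0.98773.
(m1-m2)^2 = (1)^2 = 1.
exp(-1/(4*41)) = exp(-0.006098) = 0.993921.
H^2 = 1 - 0.98773*0.993921 = 0.0183

0.0183


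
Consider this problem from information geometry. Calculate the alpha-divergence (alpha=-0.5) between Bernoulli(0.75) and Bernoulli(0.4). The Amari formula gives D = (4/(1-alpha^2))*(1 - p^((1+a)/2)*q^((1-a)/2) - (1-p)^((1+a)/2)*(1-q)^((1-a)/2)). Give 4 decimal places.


Amari alpha-divergence:
D = (4/(1-alpha^2))*(1 - p^((1+a)/2)*q^((1-a)/2) - (1-p)^((1+a)/2)*(1-q)^((1-a)/2)).
alpha = -0.5, p = 0.75, q = 0.4.
e1 = (1+alpha)/2 = 0.25, e2 = (1-alpha)/2 = 0.75.
t1 = p^e1 * q^e2 = 0.75^0.25 * 0.4^0.75 = 0.468069.
t2 = (1-p)^e1 * (1-q)^e2 = 0.25^0.25 * 0.6^0.75 = 0.482057.
4/(1-alpha^2) = 5.333333.
D = 5.333333*(1 - 0.468069 - 0.482057) = 0.2660

0.2660


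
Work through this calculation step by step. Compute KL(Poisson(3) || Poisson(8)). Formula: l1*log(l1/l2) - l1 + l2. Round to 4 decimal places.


KL divergence for Poisson:
KL = l1*log(l1/l2) - l1 + l2.
l1 = 3, l2 = 8.
log(3/8) = -0.980829.
l1*log(l1/l2) = 3 * -0.980829 = -2.942488.
KL = -2.942488 - 3 + 8 = 2.0575

2.0575


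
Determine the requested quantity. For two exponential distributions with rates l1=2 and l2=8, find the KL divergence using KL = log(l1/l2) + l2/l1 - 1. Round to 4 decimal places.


KL divergence for exponential family:
KL = log(l1/l2) + l2/l1 - 1.
log(2/8) = -1.386294.
8/2 = 4.0.
KL = -1.386294 + 4.0 - 1 = 1.6137

1.6137


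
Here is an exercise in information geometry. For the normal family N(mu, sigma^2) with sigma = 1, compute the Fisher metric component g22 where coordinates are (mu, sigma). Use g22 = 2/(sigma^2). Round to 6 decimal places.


For the 2-parameter normal family, the Fisher metric has:
  g11 = 1/sigma^2, g22 = 2/sigma^2.
sigma = 1, sigma^2 = 1.
g22 = 2.000000

2.000000


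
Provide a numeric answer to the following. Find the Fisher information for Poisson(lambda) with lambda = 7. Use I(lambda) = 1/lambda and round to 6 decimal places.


Fisher information for Poisson: I(lambda) = 1/lambda.
lambda = 7.
I(lambda) = 1/7 = 0.142857

0.142857


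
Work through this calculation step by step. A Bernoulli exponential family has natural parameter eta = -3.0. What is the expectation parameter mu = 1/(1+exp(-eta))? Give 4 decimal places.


Dual coordinate (expectation parameter) for Bernoulli:
mu = 1/(1+exp(-eta)).
eta = -3.0.
exp(-eta) = exp(3.0) = 20.085537.
mu = 1/(1+20.085537) = 0.0474

0.0474


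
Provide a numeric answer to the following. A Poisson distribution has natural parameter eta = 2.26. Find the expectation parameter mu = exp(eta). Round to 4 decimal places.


Expectation parameter for Poisson exponential family:
mu = exp(eta).
eta = 2.26.
mu = exp(2.26) = 9.5831

9.5831


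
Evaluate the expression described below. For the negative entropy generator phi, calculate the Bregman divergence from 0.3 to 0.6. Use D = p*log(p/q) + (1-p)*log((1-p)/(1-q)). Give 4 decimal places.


Bregman divergence with negative entropy generator:
D = p*log(p/q) + (1-p)*log((1-p)/(1-q)).
p = 0.3, q = 0.6.
p*log(p/q) = 0.3*log(0.3/0.6) = -0.207944.
(1-p)*log((1-p)/(1-q)) = 0.7*log(0.7/0.4) = 0.391731.
D = -0.207944 + 0.391731 = 0.1838

0.1838


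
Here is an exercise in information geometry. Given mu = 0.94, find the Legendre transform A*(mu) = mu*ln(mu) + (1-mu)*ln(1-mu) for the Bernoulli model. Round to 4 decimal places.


Legendre transform for Bernoulli:
A*(mu) = mu*log(mu) + (1-mu)*log(1-mu).
mu = 0.94, 1-mu = 0.06.
mu*log(mu) = 0.94*log(0.94) = -0.058163.
(1-mu)*log(1-mu) = 0.06*log(0.06) = -0.168805.
A* = -0.058163 + -0.168805 = -0.2270

-0.2270


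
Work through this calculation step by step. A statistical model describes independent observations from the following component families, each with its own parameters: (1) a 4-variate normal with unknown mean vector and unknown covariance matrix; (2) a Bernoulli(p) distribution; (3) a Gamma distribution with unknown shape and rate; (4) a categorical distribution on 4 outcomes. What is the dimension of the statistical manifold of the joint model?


The dimension of a statistical manifold equals the number of free
(independent) real parameters of the model. For a product of independent
blocks the parameter counts add.
- 4-variate normal: 4 (mean) + 4*5/2 = 10 (symmetric covariance) = 14.
- Bernoulli (p): 1.
- Gamma (shape, rate): 2.
- categorical on 4 outcomes (probabilities sum to 1): 4-1 = 3.
Total = 14 + 1 + 2 + 3 = 20.
Dimension = 20

20


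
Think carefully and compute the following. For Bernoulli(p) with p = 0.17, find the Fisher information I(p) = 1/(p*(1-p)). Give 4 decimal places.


For Bernoulli(p), Fisher information is I(p) = 1/(p*(1-p)).
p = 0.17, 1-p = 0.83.
p*(1-p) = 0.1411.
I(p) = 1/0.1411 = 7.0872

7.0872


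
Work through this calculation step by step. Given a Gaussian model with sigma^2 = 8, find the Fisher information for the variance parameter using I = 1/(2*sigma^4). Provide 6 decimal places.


Fisher information for variance: I(sigma^2) = 1/(2*sigma^4).
sigma^2 = 8, so sigma^4 = 64.
I = 1/(2*64) = 1/128 = 0.007813

0.007813


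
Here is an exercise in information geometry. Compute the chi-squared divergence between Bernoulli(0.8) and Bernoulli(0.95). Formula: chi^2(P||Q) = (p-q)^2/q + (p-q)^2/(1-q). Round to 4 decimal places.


Chi-squared divergence between Bernoulli distributions:
chi^2 = (p-q)^2/q + (p-q)^2/(1-q).
p = 0.8, q = 0.95, p-q = -0.15.
(p-q)^2 = 0.0225.
term1 = 0.0225/0.95 = 0.023684.
term2 = 0.0225/0.05 = 0.45.
chi^2 = 0.023684 + 0.45 = 0.4737

0.4737


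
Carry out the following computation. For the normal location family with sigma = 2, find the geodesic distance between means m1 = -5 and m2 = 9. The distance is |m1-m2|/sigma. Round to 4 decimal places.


On the fixed-variance normal subfamily, geodesic distance = |m1-m2|/sigma.
|-5 - 9| = 14.
sigma = 2.
d = 14/2 = 7.0000

7.0000


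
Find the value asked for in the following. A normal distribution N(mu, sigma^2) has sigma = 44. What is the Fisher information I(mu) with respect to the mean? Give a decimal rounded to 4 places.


The Fisher information for the mean of a normal distribution is I(mu) = 1/sigma^2.
sigma = 44, so sigma^2 = 1936.
I(mu) = 1/1936 = 0.0005

0.0005


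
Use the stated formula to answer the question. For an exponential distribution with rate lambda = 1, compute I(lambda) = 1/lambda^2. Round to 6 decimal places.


Fisher information for exponential: I(lambda) = 1/lambda^2.
lambda = 1, lambda^2 = 1.
I = 1/1 = 1.000000

1.000000


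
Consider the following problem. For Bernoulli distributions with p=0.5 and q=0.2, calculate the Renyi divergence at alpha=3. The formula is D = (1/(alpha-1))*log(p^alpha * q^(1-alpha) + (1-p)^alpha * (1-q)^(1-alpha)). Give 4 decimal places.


Renyi divergence of order alpha between Bernoulli distributions:
D = (1/(alpha-1))*log(p^alpha * q^(1-alpha) + (1-p)^alpha * (1-q)^(1-alpha)).
alpha = 3, p = 0.5, q = 0.2.
p^alpha * q^(1-alpha) = 0.5^3 * 0.2^-2 = 3.125.
(1-p)^alpha * (1-q)^(1-alpha) = 0.5^3 * 0.8^-2 = 0.195312.
sum = 3.125 + 0.195312 = 3.320312.
D = (1/2)*log(3.320312) = 0.6000

0.6000


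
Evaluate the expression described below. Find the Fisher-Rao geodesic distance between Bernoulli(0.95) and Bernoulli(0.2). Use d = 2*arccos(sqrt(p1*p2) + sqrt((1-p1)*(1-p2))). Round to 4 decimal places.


Geodesic distance on Bernoulli manifold:
d(p1,p2) = 2*arccos(sqrt(p1*p2) + sqrt((1-p1)*(1-p2))).
sqrt(p1*p2) = sqrt(0.95*0.2) = 0.43589.
sqrt((1-p1)*(1-p2)) = sqrt(0.05*0.8) = 0.2.
arg = 0.43589 + 0.2 = 0.63589.
d = 2*arccos(0.63589) = 1.7633

1.7633


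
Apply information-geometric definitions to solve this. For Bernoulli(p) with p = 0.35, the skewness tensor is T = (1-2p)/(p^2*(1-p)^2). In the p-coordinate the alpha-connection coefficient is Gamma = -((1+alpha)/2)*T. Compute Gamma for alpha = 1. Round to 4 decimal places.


Skewness (Amari-Chentsov) tensor: T = (1-2p)/(p^2*(1-p)^2).
p = 0.35, 1-2p = 0.3, p^2 = 0.1225, (1-p)^2 = 0.4225.
T = 0.3/(0.1225 * 0.4225) = 5.796401.
In the p-coordinate, Gamma^(alpha) = Gamma^(0) - (alpha/2)*T with Gamma^(0) = (1/2)*g'(p) = -T/2,
so Gamma^(alpha) = -((1+alpha)/2)*T.
alpha = 1, -(1+alpha)/2 = -1.0.
Gamma = -1.0 * 5.796401 = -5.7964

-5.7964


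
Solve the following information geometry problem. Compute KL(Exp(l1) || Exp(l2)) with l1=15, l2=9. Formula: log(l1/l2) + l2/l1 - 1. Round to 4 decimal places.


KL divergence for exponential family:
KL = log(l1/l2) + l2/l1 - 1.
log(15/9) = 0.510826.
9/15 = 0.6.
KL = 0.510826 + 0.6 - 1 = 0.1108

0.1108


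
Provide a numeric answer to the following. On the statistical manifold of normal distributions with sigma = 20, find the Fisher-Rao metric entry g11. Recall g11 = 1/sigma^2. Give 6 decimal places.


For the 2-parameter normal family, the Fisher metric has:
  g11 = 1/sigma^2, g22 = 2/sigma^2.
sigma = 20, sigma^2 = 400.
g11 = 0.002500

0.002500


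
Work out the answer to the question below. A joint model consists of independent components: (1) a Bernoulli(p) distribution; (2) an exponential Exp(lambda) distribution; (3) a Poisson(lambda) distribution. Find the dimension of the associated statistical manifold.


The dimension of a statistical manifold equals the number of free
(independent) real parameters of the model. For a product of independent
blocks the parameter counts add.
- Bernoulli (p): 1.
- exponential (lambda): 1.
- Poisson (lambda): 1.
Total = 1 + 1 + 1 = 3.
Dimension = 3

3


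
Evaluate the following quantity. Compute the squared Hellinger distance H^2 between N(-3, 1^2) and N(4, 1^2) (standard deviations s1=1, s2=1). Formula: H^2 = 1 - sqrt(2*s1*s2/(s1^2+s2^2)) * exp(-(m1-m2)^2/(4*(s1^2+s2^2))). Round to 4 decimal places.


Squared Hellinger distance for Gaussians:
H^2 = 1 - sqrt(2*s1*s2/(s1^2+s2^2)) * exp(-(m1-m2)^2/(4*(s1^2+s2^2))).
s1^2 = 1, s2^2 = 1, s1^2+s2^2 = 2.
sqrt(2*1*1/(2)) = 1.0.
(m1-m2)^2 = (-7)^2 = 49.
exp(-49/(4*2)) = exp(-6.125) = 0.002187.
H^2 = 1 - 1.0*0.002187 = 0.9978

0.9978


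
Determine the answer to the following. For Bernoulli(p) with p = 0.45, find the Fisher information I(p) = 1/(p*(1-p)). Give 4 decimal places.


For Bernoulli(p), Fisher information is I(p) = 1/(p*(1-p)).
p = 0.45, 1-p = 0.55.
p*(1-p) = 0.2475.
I(p) = 1/0.2475 = 4.0404

4.0404


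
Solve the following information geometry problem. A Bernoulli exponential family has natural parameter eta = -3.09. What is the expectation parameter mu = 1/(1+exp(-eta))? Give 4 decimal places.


Dual coordinate (expectation parameter) for Bernoulli:
mu = 1/(1+exp(-eta)).
eta = -3.09.
exp(-eta) = exp(3.09) = 21.977078.
mu = 1/(1+21.977078) = 0.0435

0.0435


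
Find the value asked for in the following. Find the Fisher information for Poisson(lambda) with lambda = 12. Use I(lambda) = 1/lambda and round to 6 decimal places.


Fisher information for Poisson: I(lambda) = 1/lambda.
lambda = 12.
I(lambda) = 1/12 = 0.083333

0.083333


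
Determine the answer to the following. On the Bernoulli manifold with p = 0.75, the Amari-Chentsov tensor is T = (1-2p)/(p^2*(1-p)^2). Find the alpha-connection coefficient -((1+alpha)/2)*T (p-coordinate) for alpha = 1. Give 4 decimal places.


Skewness (Amari-Chentsov) tensor: T = (1-2p)/(p^2*(1-p)^2).
p = 0.75, 1-2p = -0.5, p^2 = 0.5625, (1-p)^2 = 0.0625.
T = -0.5/(0.5625 * 0.0625) = -14.222222.
In the p-coordinate, Gamma^(alpha) = Gamma^(0) - (alpha/2)*T with Gamma^(0) = (1/2)*g'(p) = -T/2,
so Gamma^(alpha) = -((1+alpha)/2)*T.
alpha = 1, -(1+alpha)/2 = -1.0.
Gamma = -1.0 * -14.222222 = 14.2222

14.2222


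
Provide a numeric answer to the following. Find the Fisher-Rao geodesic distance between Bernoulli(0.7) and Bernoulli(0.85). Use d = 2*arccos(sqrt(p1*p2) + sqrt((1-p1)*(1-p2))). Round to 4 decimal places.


Geodesic distance on Bernoulli manifold:
d(p1,p2) = 2*arccos(sqrt(p1*p2) + sqrt((1-p1)*(1-p2))).
sqrt(p1*p2) = sqrt(0.7*0.85) = 0.771362.
sqrt((1-p1)*(1-p2)) = sqrt(0.3*0.15) = 0.212132.
arg = 0.771362 + 0.212132 = 0.983494.
d = 2*arccos(0.983494) = 0.3639

0.3639


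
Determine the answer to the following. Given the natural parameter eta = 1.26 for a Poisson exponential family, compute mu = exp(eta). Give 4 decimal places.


Expectation parameter for Poisson exponential family:
mu = exp(eta).
eta = 1.26.
mu = exp(1.26) = 3.5254

3.5254


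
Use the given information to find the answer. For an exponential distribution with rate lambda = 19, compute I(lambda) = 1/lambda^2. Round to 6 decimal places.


Fisher information for exponential: I(lambda) = 1/lambda^2.
lambda = 19, lambda^2 = 361.
I = 1/361 = 0.002770

0.002770


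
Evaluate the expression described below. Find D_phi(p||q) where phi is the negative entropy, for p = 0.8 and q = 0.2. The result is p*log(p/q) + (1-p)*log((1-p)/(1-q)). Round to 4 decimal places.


Bregman divergence with negative entropy generator:
D = p*log(p/q) + (1-p)*log((1-p)/(1-q)).
p = 0.8, q = 0.2.
p*log(p/q) = 0.8*log(0.8/0.2) = 1.109035.
(1-p)*log((1-p)/(1-q)) = 0.2*log(0.2/0.8) = -0.277259.
D = 1.109035 + -0.277259 = 0.8318

0.8318


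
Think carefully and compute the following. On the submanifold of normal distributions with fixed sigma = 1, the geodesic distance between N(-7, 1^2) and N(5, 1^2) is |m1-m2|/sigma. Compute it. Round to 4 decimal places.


On the fixed-variance normal subfamily, geodesic distance = |m1-m2|/sigma.
|-7 - 5| = 12.
sigma = 1.
d = 12/1 = 12.0000

12.0000


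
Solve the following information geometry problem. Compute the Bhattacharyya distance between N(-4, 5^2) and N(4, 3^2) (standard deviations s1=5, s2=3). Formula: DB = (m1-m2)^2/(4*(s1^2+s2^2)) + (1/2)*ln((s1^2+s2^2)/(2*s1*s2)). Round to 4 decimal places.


Bhattacharyya distance between two Gaussians:
DB = (m1-m2)^2/(4*(s1^2+s2^2)) + (1/2)*ln((s1^2+s2^2)/(2*s1*s2)).
(m1-m2)^2 = (-8)^2 = 64.
s1^2+s2^2 = 25 + 9 = 34.
term1 = 64/136 = 0.470588.
term2 = 0.5*ln(34/30.0) = 0.062582.
DB = 0.470588 + 0.062582 = 0.5332

0.5332


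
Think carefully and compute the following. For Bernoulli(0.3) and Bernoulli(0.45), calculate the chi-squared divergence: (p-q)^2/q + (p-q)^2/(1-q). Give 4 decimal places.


Chi-squared divergence between Bernoulli distributions:
chi^2 = (p-q)^2/q + (p-q)^2/(1-q).
p = 0.3, q = 0.45, p-q = -0.15.
(p-q)^2 = 0.0225.
term1 = 0.0225/0.45 = 0.05.
term2 = 0.0225/0.55 = 0.040909.
chi^2 = 0.05 + 0.040909 = 0.0909

0.0909


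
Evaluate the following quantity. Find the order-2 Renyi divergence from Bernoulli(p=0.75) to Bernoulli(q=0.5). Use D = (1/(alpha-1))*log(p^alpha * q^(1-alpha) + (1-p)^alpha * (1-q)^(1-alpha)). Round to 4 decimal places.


Renyi divergence of order alpha between Bernoulli distributions:
D = (1/(alpha-1))*log(p^alpha * q^(1-alpha) + (1-p)^alpha * (1-q)^(1-alpha)).
alpha = 2, p = 0.75, q = 0.5.
p^alpha * q^(1-alpha) = 0.75^2 * 0.5^-1 = 1.125.
(1-p)^alpha * (1-q)^(1-alpha) = 0.25^2 * 0.5^-1 = 0.125.
sum = 1.125 + 0.125 = 1.25.
D = (1/1)*log(1.25) = 0.2231

0.2231


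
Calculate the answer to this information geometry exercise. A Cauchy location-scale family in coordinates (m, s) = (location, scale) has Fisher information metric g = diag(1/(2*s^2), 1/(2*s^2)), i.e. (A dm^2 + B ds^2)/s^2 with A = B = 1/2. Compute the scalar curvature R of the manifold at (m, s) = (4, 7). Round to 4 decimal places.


The metric has the form g = (A dm^2 + B ds^2)/s^2 with A = 1/2, B = 1/2.
Substitute u = sqrt(A/B)*m: g = B*(du^2 + ds^2)/s^2, i.e. B times the
Poincare upper half-plane metric, which has constant Gaussian curvature -1.
Scaling a 2D metric by a constant c divides the Gaussian curvature by c,
so K = -1/B = -1/(1/2) = -2.0000 everywhere (the point (m, s) = (4, 7) is irrelevant:
the curvature is constant).
Scalar curvature in dimension 2: R = 2K = -2/(1/2) = -4.0000.

-4.0000


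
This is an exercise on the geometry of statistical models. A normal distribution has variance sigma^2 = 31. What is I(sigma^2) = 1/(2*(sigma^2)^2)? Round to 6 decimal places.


Fisher information for variance: I(sigma^2) = 1/(2*sigma^4).
sigma^2 = 31, so sigma^4 = 961.
I = 1/(2*961) = 1/1922 = 0.000520

0.000520


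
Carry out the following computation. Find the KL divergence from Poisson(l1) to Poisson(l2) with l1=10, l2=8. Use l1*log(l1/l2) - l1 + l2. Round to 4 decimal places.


KL divergence for Poisson:
KL = l1*log(l1/l2) - l1 + l2.
l1 = 10, l2 = 8.
log(10/8) = 0.223144.
l1*log(l1/l2) = 10 * 0.223144 = 2.231436.
KL = 2.231436 - 10 + 8 = 0.2314

0.2314


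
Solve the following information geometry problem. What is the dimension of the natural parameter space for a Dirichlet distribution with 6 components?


Exponential family dimension calculation:
Dirichlet with 6 components has 6 natural parameters.

6


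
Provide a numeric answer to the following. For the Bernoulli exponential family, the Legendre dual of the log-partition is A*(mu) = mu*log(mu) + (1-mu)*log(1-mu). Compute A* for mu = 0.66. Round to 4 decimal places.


Legendre transform for Bernoulli:
A*(mu) = mu*log(mu) + (1-mu)*log(1-mu).
mu = 0.66, 1-mu = 0.34.
mu*log(mu) = 0.66*log(0.66) = -0.27424.
(1-mu)*log(1-mu) = 0.34*log(0.34) = -0.366795.
A* = -0.27424 + -0.366795 = -0.6410

-0.6410


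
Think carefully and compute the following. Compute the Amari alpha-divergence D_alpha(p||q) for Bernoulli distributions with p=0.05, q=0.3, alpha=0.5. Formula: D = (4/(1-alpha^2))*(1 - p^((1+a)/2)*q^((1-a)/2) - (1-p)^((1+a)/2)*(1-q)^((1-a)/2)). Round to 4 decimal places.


Amari alpha-divergence:
D = (4/(1-alpha^2))*(1 - p^((1+a)/2)*q^((1-a)/2) - (1-p)^((1+a)/2)*(1-q)^((1-a)/2)).
alpha = 0.5, p = 0.05, q = 0.3.
e1 = (1+alpha)/2 = 0.75, e2 = (1-alpha)/2 = 0.25.
t1 = p^e1 * q^e2 = 0.05^0.75 * 0.3^0.25 = 0.078254.
t2 = (1-p)^e1 * (1-q)^e2 = 0.95^0.75 * 0.7^0.25 = 0.880171.
4/(1-alpha^2) = 5.333333.
D = 5.333333*(1 - 0.078254 - 0.880171) = 0.2217

0.2217


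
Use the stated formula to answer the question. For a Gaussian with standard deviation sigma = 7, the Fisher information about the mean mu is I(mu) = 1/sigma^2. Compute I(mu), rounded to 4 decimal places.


The Fisher information for the mean of a normal distribution is I(mu) = 1/sigma^2.
sigma = 7, so sigma^2 = 49.
I(mu) = 1/49 = 0.0204

0.0204


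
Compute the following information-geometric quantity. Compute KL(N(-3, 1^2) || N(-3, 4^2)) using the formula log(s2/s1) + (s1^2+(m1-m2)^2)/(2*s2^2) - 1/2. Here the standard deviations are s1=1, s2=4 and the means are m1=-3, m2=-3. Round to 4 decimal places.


KL divergence between normal distributions:
KL = log(s2/s1) + (s1^2 + (m1-m2)^2)/(2*s2^2) - 1/2.
log(4/1) = 1.386294.
(1^2 + (-3--3)^2)/(2*4^2) = (1 + 0)/32 = 0.03125.
KL = 1.386294 + 0.03125 - 0.5 = 0.9175

0.9175


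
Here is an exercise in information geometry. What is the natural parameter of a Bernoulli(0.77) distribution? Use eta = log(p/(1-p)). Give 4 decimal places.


Natural parameter for Bernoulli: eta = log(p/(1-p)).
p = 0.77, 1-p = 0.23.
p/(1-p) = 3.347826.
eta = log(3.347826) = 1.2083

1.2083


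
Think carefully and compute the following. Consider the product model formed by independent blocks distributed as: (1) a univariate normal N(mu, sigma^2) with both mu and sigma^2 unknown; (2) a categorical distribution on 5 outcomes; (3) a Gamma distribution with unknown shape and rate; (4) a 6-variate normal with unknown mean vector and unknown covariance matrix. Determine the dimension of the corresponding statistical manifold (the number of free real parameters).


The dimension of a statistical manifold equals the number of free
(independent) real parameters of the model. For a product of independent
blocks the parameter counts add.
- normal (mu, sigma^2): 2.
- categorical on 5 outcomes (probabilities sum to 1): 5-1 = 4.
- Gamma (shape, rate): 2.
- 6-variate normal: 6 (mean) + 6*7/2 = 21 (symmetric covariance) = 27.
Total = 2 + 4 + 2 + 27 = 35.
Dimension = 35

35


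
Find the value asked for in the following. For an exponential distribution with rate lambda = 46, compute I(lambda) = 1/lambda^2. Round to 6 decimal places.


Fisher information for exponential: I(lambda) = 1/lambda^2.
lambda = 46, lambda^2 = 2116.
I = 1/2116 = 0.000473

0.000473


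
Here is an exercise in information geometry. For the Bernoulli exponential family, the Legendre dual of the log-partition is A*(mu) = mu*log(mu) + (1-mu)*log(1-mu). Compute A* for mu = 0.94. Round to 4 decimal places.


Legendre transform for Bernoulli:
A*(mu) = mu*log(mu) + (1-mu)*log(1-mu).
mu = 0.94, 1-mu = 0.06.
mu*log(mu) = 0.94*log(0.94) = -0.058163.
(1-mu)*log(1-mu) = 0.06*log(0.06) = -0.168805.
A* = -0.058163 + -0.168805 = -0.2270

-0.2270


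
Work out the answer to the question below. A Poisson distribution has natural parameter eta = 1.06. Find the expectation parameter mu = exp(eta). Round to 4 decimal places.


Expectation parameter for Poisson exponential family:
mu = exp(eta).
eta = 1.06.
mu = exp(1.06) = 2.8864

2.8864


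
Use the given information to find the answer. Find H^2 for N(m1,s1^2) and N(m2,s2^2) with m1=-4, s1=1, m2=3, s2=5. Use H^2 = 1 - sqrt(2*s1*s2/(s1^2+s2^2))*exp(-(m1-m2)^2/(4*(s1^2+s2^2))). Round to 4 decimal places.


Squared Hellinger distance for Gaussians:
H^2 = 1 - sqrt(2*s1*s2/(s1^2+s2^2)) * exp(-(m1-m2)^2/(4*(s1^2+s2^2))).
s1^2 = 1, s2^2 = 25, s1^2+s2^2 = 26.
sqrt(2*1*5/(26)) = 0.620174.
(m1-m2)^2 = (-7)^2 = 49.
exp(-49/(4*26)) = exp(-0.471154) = 0.624282.
H^2 = 1 - 0.620174*0.624282 = 0.6128

0.6128


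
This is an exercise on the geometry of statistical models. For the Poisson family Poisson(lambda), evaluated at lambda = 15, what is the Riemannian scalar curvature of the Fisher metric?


This family has a single free parameter, so its statistical manifold
is 1-dimensional. The Riemann curvature tensor of any 1-dimensional
Riemannian manifold vanishes identically, so R = 0.

0


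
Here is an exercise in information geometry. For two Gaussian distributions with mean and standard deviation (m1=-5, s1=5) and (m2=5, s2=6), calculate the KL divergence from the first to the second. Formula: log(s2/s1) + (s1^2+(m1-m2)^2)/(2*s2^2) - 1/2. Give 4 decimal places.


KL divergence between normal distributions:
KL = log(s2/s1) + (s1^2 + (m1-m2)^2)/(2*s2^2) - 1/2.
log(6/5) = 0.182322.
(5^2 + (-5-5)^2)/(2*6^2) = (25 + 100)/72 = 1.736111.
KL = 0.182322 + 1.736111 - 0.5 = 1.4184

1.4184


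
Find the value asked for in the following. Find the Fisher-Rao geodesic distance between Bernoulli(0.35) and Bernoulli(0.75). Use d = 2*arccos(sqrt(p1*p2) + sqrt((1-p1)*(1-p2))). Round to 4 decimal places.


Geodesic distance on Bernoulli manifold:
d(p1,p2) = 2*arccos(sqrt(p1*p2) + sqrt((1-p1)*(1-p2))).
sqrt(p1*p2) = sqrt(0.35*0.75) = 0.512348.
sqrt((1-p1)*(1-p2)) = sqrt(0.65*0.25) = 0.403113.
arg = 0.512348 + 0.403113 = 0.91546.
d = 2*arccos(0.91546) = 0.8283

0.8283


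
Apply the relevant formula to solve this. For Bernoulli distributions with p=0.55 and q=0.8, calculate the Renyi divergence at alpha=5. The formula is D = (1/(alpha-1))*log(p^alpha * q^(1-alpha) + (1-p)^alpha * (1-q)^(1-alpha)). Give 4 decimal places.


Renyi divergence of order alpha between Bernoulli distributions:
D = (1/(alpha-1))*log(p^alpha * q^(1-alpha) + (1-p)^alpha * (1-q)^(1-alpha)).
alpha = 5, p = 0.55, q = 0.8.
p^alpha * q^(1-alpha) = 0.55^5 * 0.8^-4 = 0.122872.
(1-p)^alpha * (1-q)^(1-alpha) = 0.45^5 * 0.2^-4 = 11.533008.
sum = 0.122872 + 11.533008 = 11.65588.
D = (1/4)*log(11.65588) = 0.6140

0.6140


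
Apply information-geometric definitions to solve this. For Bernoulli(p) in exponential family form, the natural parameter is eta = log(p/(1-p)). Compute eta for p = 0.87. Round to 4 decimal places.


Natural parameter for Bernoulli: eta = log(p/(1-p)).
p = 0.87, 1-p = 0.13.
p/(1-p) = 6.692308.
eta = log(6.692308) = 1.9010

1.9010


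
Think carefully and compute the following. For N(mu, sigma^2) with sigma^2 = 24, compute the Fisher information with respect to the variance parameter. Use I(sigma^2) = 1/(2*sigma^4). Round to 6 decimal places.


Fisher information for variance: I(sigma^2) = 1/(2*sigma^4).
sigma^2 = 24, so sigma^4 = 576.
I = 1/(2*576) = 1/1152 = 0.000868

0.000868


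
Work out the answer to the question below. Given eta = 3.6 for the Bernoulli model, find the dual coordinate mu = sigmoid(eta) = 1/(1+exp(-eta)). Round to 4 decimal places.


Dual coordinate (expectation parameter) for Bernoulli:
mu = 1/(1+exp(-eta)).
eta = 3.6.
exp(-eta) = exp(-3.6) = 0.027324.
mu = 1/(1+0.027324) = 0.9734

0.9734


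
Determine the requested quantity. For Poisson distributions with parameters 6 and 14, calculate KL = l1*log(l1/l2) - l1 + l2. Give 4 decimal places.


KL divergence for Poisson:
KL = l1*log(l1/l2) - l1 + l2.
l1 = 6, l2 = 14.
log(6/14) = -0.847298.
l1*log(l1/l2) = 6 * -0.847298 = -5.083787.
KL = -5.083787 - 6 + 14 = 2.9162

2.9162


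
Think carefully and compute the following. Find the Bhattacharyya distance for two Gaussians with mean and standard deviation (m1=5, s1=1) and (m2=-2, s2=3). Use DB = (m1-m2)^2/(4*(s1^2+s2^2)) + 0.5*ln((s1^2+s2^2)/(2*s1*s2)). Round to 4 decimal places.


Bhattacharyya distance between two Gaussians:
DB = (m1-m2)^2/(4*(s1^2+s2^2)) + (1/2)*ln((s1^2+s2^2)/(2*s1*s2)).
(m1-m2)^2 = (7)^2 = 49.
s1^2+s2^2 = 1 + 9 = 10.
term1 = 49/40 = 1.225.
term2 = 0.5*ln(10/6.0) = 0.255413.
DB = 1.225 + 0.255413 = 1.4804

1.4804


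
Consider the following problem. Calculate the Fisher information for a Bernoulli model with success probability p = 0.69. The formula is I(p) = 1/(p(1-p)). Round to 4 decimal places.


For Bernoulli(p), Fisher information is I(p) = 1/(p*(1-p)).
p = 0.69, 1-p = 0.31.
p*(1-p) = 0.2139.
I(p) = 1/0.2139 = 4.6751

4.6751


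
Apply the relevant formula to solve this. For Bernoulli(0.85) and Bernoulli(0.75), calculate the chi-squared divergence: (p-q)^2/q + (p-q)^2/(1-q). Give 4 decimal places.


Chi-squared divergence between Bernoulli distributions:
chi^2 = (p-q)^2/q + (p-q)^2/(1-q).
p = 0.85, q = 0.75, p-q = 0.1.
(p-q)^2 = 0.01.
term1 = 0.01/0.75 = 0.013333.
term2 = 0.01/0.25 = 0.04.
chi^2 = 0.013333 + 0.04 = 0.0533

0.0533
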